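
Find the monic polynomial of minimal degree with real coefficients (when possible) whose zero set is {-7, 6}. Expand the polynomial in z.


The polynomial is p(z) = ∏_{α ∈ S} (z − α), where S = {-7, 6}.
Expanding the product yields: p(z) = z^2 + z -42.
The resulting polynomial has degree 2 and real coefficients as required.

p(z) = z^2 + z -42.


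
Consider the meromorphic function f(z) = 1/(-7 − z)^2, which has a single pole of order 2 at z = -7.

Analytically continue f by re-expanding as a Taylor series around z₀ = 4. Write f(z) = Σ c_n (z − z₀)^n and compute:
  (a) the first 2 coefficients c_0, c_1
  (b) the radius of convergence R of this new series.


Let w = z − z₀, so z = z₀ + w.
Then -7 − z = -7 − (z₀ + w) = (-7 − z₀) − w = -11 − w.
f(z) = 1/(-11 − w)^2 = (1/(-11)^2) · (1 − w/(-11))^{−2}.
By the binomial series (1−u)^{−2} = Σ_{n≥0} C(n+1, 1) u^n for |u|<1, with u = w/(-11):
  c_n = C(n+1, 1) / (-11)^(n+2).
  c_0 = 1/(-11)^2 = 1/121.
  c_1 = 2/(-11)^3 = -2/1331.
The series is valid for |w/d| < 1, i.e. |z − z₀| < |d|.
Radius of convergence: R = |-7 − z₀| = |-11| = 11 (distance from z₀ to the singularity z = -7).

c_0 = 1/121, c_1 = -2/1331; R = 11.


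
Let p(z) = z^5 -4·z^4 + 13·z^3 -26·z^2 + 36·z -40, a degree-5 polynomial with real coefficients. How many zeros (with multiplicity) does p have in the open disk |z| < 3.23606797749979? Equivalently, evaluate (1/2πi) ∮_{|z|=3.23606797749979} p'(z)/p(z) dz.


The zeros of p are: (0 + 2i), (0 - 2i), (1 + 2i), (1 - 2i), 2.
Their magnitudes are: 2, 2, 2.236, 2.236, 2.
Zeros with |z| < R = 3.23606797749979: (0 + 2i), (0 - 2i), (1 + 2i), (1 - 2i), 2.
Count = 5.
By the argument principle, (1/2πi) ∮_{|z|=R} p'(z)/p(z) dz equals exactly this count.

Number of zeros inside |z| < 3.23606797749979: 5.


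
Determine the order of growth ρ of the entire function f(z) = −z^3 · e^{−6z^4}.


M(r) = max_{|z|=r} |-1|·|z|^3·|e^{−6z^4}| = 1·r^3 · e^{6r^4} (the factors attain their maxima compatibly on |z|=r). Then log M(r) = log 1 + 3·log r + 6r^4, dominated by the last term, so log log M(r) ~ 4·log r. The polynomial factor -1z^3 contributes only a log r term and does not affect the order. ρ = 4.
Therefore ρ = 4.

Order ρ = 4.


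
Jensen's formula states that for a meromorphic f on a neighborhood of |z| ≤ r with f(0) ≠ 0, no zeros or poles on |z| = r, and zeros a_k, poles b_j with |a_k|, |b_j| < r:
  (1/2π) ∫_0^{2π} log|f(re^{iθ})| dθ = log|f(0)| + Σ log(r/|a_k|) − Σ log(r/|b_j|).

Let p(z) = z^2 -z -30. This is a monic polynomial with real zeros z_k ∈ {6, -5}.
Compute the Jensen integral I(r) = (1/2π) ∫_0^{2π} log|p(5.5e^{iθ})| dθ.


Zeros: -5, 6; r = 5.5.
Inside |z| < r: -5. Outside (|z| ≥ r): 6.
p(0) = -30, so log|p(0)| = log(30) = 3.4012.
Apply Jensen: I(r) = log|p(0)| + Σ_k log(r/|z_k|), summed over zeros inside |z| < r.
  log(r/|z_k|) for z_k = -5: log(5.5/5) = 0.0953
  Outside zeros (6) contribute nothing to the Jensen sum.
Sum over inside zeros: 0.0953.
I(r) = log|p(0)| + (inside sum) = 3.4012 + 0.0953 = 3.4965.
Note: since some zeros are outside |z| ≤ r, the simplified n·log(r) form does NOT apply — only the inside zeros contribute.

I(r) ≈ 3.4965.


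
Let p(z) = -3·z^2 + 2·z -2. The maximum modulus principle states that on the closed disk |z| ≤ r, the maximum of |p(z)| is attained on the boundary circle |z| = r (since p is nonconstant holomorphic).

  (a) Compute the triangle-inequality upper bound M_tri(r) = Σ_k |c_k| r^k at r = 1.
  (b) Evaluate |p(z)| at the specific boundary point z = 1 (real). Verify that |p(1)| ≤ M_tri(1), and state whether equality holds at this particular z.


Coefficients: c_0 = -2, c_1 = 2, c_2 = -3. Radius r = 1.
Part (a). Triangle bound: M_tri(r) = Σ_k |c_k| r^k
  = |-2|·1^0 + |2|·1^1 + |-3|·1^2
  = 2 + 2 + 3 = 7.
This bounds M(r) := max_{|z|=r} |p(z)| from above; equality holds iff all terms c_k z^k can be made to align in phase at a single z on |z|=r.
Part (b). At z = 1 (real, on the circle |z| = r):
  p(1) = (-2)·1^0 + (2)·1^1 + (-3)·1^2 = -3.
  |p(1)| = 3.
Check: |p(1)| = 3 ≤ 7 = M_tri(1). ✓ Equality does not hold at z = 1 (the coefficients have mixed signs, so the terms do not all align in phase there).

M_tri(1) = 7; |p(1)| = 3; equality at z=1: no.


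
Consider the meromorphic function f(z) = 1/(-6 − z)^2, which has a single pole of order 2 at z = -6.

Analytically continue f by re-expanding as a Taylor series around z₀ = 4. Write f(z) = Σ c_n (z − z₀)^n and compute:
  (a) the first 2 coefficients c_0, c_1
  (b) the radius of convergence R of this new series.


Let w = z − z₀, so z = z₀ + w.
Then -6 − z = -6 − (z₀ + w) = (-6 − z₀) − w = -10 − w.
f(z) = 1/(-10 − w)^2 = (1/(-10)^2) · (1 − w/(-10))^{−2}.
By the binomial series (1−u)^{−2} = Σ_{n≥0} C(n+1, 1) u^n for |u|<1, with u = w/(-10):
  c_n = C(n+1, 1) / (-10)^(n+2).
  c_0 = 1/(-10)^2 = 1/100.
  c_1 = 2/(-10)^3 = -1/500.
The series is valid for |w/d| < 1, i.e. |z − z₀| < |d|.
Radius of convergence: R = |-6 − z₀| = |-10| = 10 (distance from z₀ to the singularity z = -6).

c_0 = 1/100, c_1 = -1/500; R = 10.


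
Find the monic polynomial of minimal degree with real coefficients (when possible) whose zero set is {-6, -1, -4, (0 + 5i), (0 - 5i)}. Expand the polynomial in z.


The polynomial is p(z) = ∏_{α ∈ S} (z − α), where S = {-6, -1, -4, (0 + 5i), (0 - 5i)}.
Expanding the product yields: p(z) = z^5 + 11·z^4 + 59·z^3 + 299·z^2 + 850·z + 600.
Note conjugate pairs combine to real quadratics: (z − (0+5i))(z − (0−5i)) = z² + 25.
The resulting polynomial has degree 5 and real coefficients as required.

p(z) = z^5 + 11·z^4 + 59·z^3 + 299·z^2 + 850·z + 600.


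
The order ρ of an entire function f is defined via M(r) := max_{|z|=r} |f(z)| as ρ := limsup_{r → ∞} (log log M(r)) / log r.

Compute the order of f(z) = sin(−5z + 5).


sin(w) is a linear combination of e^{iw} and e^{−iw} (or e^w, e^{−w} in the hyperbolic case), so |sin(w)| ≤ e^{|w|}. With w = −5z + 5, |w| ≤ 5|z| + 5 = 5r + 5 on |z| = r, giving M(r) ≤ e^{5r + 5}, so ρ ≤ 1. On a suitable ray (z = it for sin/cos; z = t for sinh/cosh, t real → ∞), |sin(−5z + 5)| grows like e^{5|t|}/2, so ρ ≥ 1. Hence ρ = 1.
Therefore ρ = 1.

Order ρ = 1.


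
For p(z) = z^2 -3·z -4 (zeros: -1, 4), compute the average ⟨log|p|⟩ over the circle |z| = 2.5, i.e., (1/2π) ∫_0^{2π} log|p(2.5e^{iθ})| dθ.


Zeros: -1, 4; r = 2.5.
Inside |z| < r: -1. Outside (|z| ≥ r): 4.
p(0) = -4, so log|p(0)| = log(4) = 1.3863.
Apply Jensen: I(r) = log|p(0)| + Σ_k log(r/|z_k|), summed over zeros inside |z| < r.
  log(r/|z_k|) for z_k = -1: log(2.5/1) = 0.9163
  Outside zeros (4) contribute nothing to the Jensen sum.
Sum over inside zeros: 0.9163.
I(r) = log|p(0)| + (inside sum) = 1.3863 + 0.9163 = 2.3026.
Note: since some zeros are outside |z| ≤ r, the simplified n·log(r) form does NOT apply — only the inside zeros contribute.

I(r) ≈ 2.3026.


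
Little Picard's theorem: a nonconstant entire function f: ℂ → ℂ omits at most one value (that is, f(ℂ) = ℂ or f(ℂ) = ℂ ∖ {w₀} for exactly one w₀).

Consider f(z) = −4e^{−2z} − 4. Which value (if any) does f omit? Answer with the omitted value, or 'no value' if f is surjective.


Little Picard bounds the complement of f(ℂ) to at most one point.
e^{−2z} is never zero on ℂ, so -4·e^{−2z} takes every value in ℂ ∖ {0}. Adding -4 shifts the range to ℂ ∖ {-4}. Thus f omits exactly the value -4.

Omitted value: -4.


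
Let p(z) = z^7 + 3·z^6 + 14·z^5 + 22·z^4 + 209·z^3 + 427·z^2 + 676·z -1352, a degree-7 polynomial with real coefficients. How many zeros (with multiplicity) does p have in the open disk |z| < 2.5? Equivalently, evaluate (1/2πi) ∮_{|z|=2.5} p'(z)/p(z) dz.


The zeros of p are: (-2 + 3i), (-2 - 3i), 1, (-2 + 2i), (-2 - 2i), (2 + 3i), (2 - 3i).
Their magnitudes are: 3.606, 3.606, 1, 2.828, 2.828, 3.606, 3.606.
Zeros with |z| < R = 2.5: 1.
Count = 1.
By the argument principle, (1/2πi) ∮_{|z|=R} p'(z)/p(z) dz equals exactly this count.

Number of zeros inside |z| < 2.5: 1.


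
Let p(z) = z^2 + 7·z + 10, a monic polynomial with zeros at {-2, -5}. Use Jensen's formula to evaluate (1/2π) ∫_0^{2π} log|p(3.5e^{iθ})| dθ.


Zeros: -5, -2; r = 3.5.
Inside |z| < r: -2. Outside (|z| ≥ r): -5.
p(0) = 10, so log|p(0)| = log(10) = 2.3026.
Apply Jensen: I(r) = log|p(0)| + Σ_k log(r/|z_k|), summed over zeros inside |z| < r.
  log(r/|z_k|) for z_k = -2: log(3.5/2) = 0.5596
  Outside zeros (-5) contribute nothing to the Jensen sum.
Sum over inside zeros: 0.5596.
I(r) = log|p(0)| + (inside sum) = 2.3026 + 0.5596 = 2.8622.
Note: since some zeros are outside |z| ≤ r, the simplified n·log(r) form does NOT apply — only the inside zeros contribute.

I(r) ≈ 2.8622.


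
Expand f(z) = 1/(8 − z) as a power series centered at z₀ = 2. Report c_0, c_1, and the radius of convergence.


Let w = z − z₀, so z = z₀ + w.
Then 8 − z = 8 − (z₀ + w) = (8 − z₀) − w = 6 − w.
f(z) = 1/(6 − w) = (1/(6)) · 1/(1 − w/(6)) = Σ_{n≥0} w^n / (6)^(n+1).
So c_n = 1/(6)^(n+1):
  c_0 = 1/(6)^1 = 1/6.
  c_1 = 1/(6)^2 = 1/36.
The series is valid for |w/d| < 1, i.e. |z − z₀| < |d|.
Radius of convergence: R = |8 − z₀| = |6| = 6 (distance from z₀ to the singularity z = 8).

c_0 = 1/6, c_1 = 1/36; R = 6.


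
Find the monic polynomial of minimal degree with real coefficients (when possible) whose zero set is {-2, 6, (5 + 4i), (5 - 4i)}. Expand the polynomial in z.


The polynomial is p(z) = ∏_{α ∈ S} (z − α), where S = {-2, 6, (5 + 4i), (5 - 4i)}.
Expanding the product yields: p(z) = z^4 -14·z^3 + 69·z^2 -44·z -492.
Note conjugate pairs combine to real quadratics: (z − (5+4i))(z − (5−4i)) = z² − 10z + 41.
The resulting polynomial has degree 4 and real coefficients as required.

p(z) = z^4 -14·z^3 + 69·z^2 -44·z -492.


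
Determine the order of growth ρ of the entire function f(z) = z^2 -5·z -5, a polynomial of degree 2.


|f(z)| ≤ Σ|c_k|·r^k = O(r^2) as r → ∞. Polynomial growth is O(e^{r^ε}) for every ε > 0 (since r^2/e^{r^ε} → 0), so ρ ≤ ε for all ε > 0, i.e. ρ = 0. Every nonconstant polynomial has order 0.
Therefore ρ = 0.

Order ρ = 0.


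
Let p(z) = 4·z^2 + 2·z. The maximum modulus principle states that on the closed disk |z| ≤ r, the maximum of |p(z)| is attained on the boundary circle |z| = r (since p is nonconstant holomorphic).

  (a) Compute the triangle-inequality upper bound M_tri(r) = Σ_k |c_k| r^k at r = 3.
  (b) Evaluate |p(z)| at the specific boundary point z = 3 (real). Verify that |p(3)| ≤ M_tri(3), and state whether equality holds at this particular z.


Coefficients: c_0 = 0, c_1 = 2, c_2 = 4. Radius r = 3.
Part (a). Triangle bound: M_tri(r) = Σ_k |c_k| r^k
  = |0|·3^0 + |2|·3^1 + |4|·3^2
  = 0 + 6 + 36 = 42.
This bounds M(r) := max_{|z|=r} |p(z)| from above; equality holds iff all terms c_k z^k can be made to align in phase at a single z on |z|=r.
Part (b). At z = 3 (real, on the circle |z| = r):
  p(3) = (0)·3^0 + (2)·3^1 + (4)·3^2 = 42.
  |p(3)| = 42.
Since all nonzero coefficients share the same sign, |p(3)| = 42 = M_tri(3); the triangle bound is attained at z = 3, so in fact M(r) = 42.

M_tri(3) = 42; |p(3)| = 42; equality at z=3: yes.


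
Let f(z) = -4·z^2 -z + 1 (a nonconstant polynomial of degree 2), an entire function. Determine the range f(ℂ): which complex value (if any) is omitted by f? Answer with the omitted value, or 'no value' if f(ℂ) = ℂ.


Little Picard bounds the complement of f(ℂ) to at most one point.
For every w ∈ ℂ, the equation p(z) − w = 0 is a nonconstant polynomial in z and hence has at least one root by the fundamental theorem of algebra. So p is surjective onto ℂ, omitting no value.

Omitted value: no value.


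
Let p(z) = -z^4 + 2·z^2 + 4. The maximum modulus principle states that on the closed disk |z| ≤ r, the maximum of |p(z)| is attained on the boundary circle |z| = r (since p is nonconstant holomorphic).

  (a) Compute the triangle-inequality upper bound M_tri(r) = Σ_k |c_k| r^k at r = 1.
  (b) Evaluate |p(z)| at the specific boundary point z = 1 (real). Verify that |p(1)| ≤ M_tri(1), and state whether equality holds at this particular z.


Coefficients: c_0 = 4, c_1 = 0, c_2 = 2, c_3 = 0, c_4 = -1. Radius r = 1.
Part (a). Triangle bound: M_tri(r) = Σ_k |c_k| r^k
  = |4|·1^0 + |0|·1^1 + |2|·1^2 + |0|·1^3 + |-1|·1^4
  = 4 + 0 + 2 + 0 + 1 = 7.
This bounds M(r) := max_{|z|=r} |p(z)| from above; equality holds iff all terms c_k z^k can be made to align in phase at a single z on |z|=r.
Part (b). At z = 1 (real, on the circle |z| = r):
  p(1) = (4)·1^0 + (0)·1^1 + (2)·1^2 + (0)·1^3 + (-1)·1^4 = 5.
  |p(1)| = 5.
Check: |p(1)| = 5 ≤ 7 = M_tri(1). ✓ Equality does not hold at z = 1 (the coefficients have mixed signs, so the terms do not all align in phase there).

M_tri(1) = 7; |p(1)| = 5; equality at z=1: no.


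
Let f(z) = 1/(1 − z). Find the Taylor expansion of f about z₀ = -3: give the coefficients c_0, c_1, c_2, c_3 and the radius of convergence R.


Let w = z − z₀, so z = z₀ + w.
Then 1 − z = 1 − (z₀ + w) = (1 − z₀) − w = 4 − w.
f(z) = 1/(4 − w) = (1/(4)) · 1/(1 − w/(4)) = Σ_{n≥0} w^n / (4)^(n+1).
So c_n = 1/(4)^(n+1):
  c_0 = 1/(4)^1 = 1/4.
  c_1 = 1/(4)^2 = 1/16.
  c_2 = 1/(4)^3 = 1/64.
  c_3 = 1/(4)^4 = 1/256.
The series is valid for |w/d| < 1, i.e. |z − z₀| < |d|.
Radius of convergence: R = |1 − z₀| = |4| = 4 (distance from z₀ to the singularity z = 1).

c_0 = 1/4, c_1 = 1/16, c_2 = 1/64, c_3 = 1/256; R = 4.


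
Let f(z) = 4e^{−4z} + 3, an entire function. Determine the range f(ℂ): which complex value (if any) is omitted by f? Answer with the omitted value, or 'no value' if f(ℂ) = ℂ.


Little Picard bounds the complement of f(ℂ) to at most one point.
e^{−4z} is never zero on ℂ, so 4·e^{−4z} takes every value in ℂ ∖ {0}. Adding 3 shifts the range to ℂ ∖ {3}. Thus f omits exactly the value 3.

Omitted value: 3.


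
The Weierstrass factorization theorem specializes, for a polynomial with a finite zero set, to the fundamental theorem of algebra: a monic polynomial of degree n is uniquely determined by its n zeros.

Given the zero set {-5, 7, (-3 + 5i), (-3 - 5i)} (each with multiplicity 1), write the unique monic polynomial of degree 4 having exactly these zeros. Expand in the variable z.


The polynomial is p(z) = ∏_{α ∈ S} (z − α), where S = {-5, 7, (-3 + 5i), (-3 - 5i)}.
Expanding the product yields: p(z) = z^4 + 4·z^3 -13·z^2 -278·z -1190.
Note conjugate pairs combine to real quadratics: (z − (-3+5i))(z − (-3−5i)) = z² + 6z + 34.
The resulting polynomial has degree 4 and real coefficients as required.

p(z) = z^4 + 4·z^3 -13·z^2 -278·z -1190.


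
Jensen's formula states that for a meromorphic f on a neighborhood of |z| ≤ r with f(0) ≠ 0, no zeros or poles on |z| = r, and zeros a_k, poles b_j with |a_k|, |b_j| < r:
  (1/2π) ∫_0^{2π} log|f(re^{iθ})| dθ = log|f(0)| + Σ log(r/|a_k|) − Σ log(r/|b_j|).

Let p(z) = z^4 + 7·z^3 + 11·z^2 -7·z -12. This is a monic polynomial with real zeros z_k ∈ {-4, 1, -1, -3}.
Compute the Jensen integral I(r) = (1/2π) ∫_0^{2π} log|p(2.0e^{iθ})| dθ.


Zeros: -4, -3, -1, 1; r = 2.0.
Inside |z| < r: -1, 1. Outside (|z| ≥ r): -4, -3.
p(0) = -12, so log|p(0)| = log(12) = 2.4849.
Apply Jensen: I(r) = log|p(0)| + Σ_k log(r/|z_k|), summed over zeros inside |z| < r.
  log(r/|z_k|) for z_k = 1: log(2.0/1) = 0.6931
  log(r/|z_k|) for z_k = -1: log(2.0/1) = 0.6931
  Outside zeros (-4, -3) contribute nothing to the Jensen sum.
Sum over inside zeros: 1.3863.
I(r) = log|p(0)| + (inside sum) = 2.4849 + 1.3863 = 3.8712.
Note: since some zeros are outside |z| ≤ r, the simplified n·log(r) form does NOT apply — only the inside zeros contribute.

I(r) ≈ 3.8712.


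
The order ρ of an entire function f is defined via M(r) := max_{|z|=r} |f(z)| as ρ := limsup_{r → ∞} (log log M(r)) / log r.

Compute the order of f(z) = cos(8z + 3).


cos(w) is a linear combination of e^{iw} and e^{−iw} (or e^w, e^{−w} in the hyperbolic case), so |cos(w)| ≤ e^{|w|}. With w = 8z + 3, |w| ≤ 8|z| + 3 = 8r + 3 on |z| = r, giving M(r) ≤ e^{8r + 3}, so ρ ≤ 1. On a suitable ray (z = it for sin/cos; z = t for sinh/cosh, t real → ∞), |cos(8z + 3)| grows like e^{8|t|}/2, so ρ ≥ 1. Hence ρ = 1.
Therefore ρ = 1.

Order ρ = 1.


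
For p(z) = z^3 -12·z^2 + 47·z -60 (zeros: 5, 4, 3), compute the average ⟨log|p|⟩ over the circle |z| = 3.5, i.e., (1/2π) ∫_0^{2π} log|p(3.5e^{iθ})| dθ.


Zeros: 3, 4, 5; r = 3.5.
Inside |z| < r: 3. Outside (|z| ≥ r): 4, 5.
p(0) = -60, so log|p(0)| = log(60) = 4.0943.
Apply Jensen: I(r) = log|p(0)| + Σ_k log(r/|z_k|), summed over zeros inside |z| < r.
  log(r/|z_k|) for z_k = 3: log(3.5/3) = 0.1542
  Outside zeros (4, 5) contribute nothing to the Jensen sum.
Sum over inside zeros: 0.1542.
I(r) = log|p(0)| + (inside sum) = 4.0943 + 0.1542 = 4.2485.
Note: since some zeros are outside |z| ≤ r, the simplified n·log(r) form does NOT apply — only the inside zeros contribute.

I(r) ≈ 4.2485.


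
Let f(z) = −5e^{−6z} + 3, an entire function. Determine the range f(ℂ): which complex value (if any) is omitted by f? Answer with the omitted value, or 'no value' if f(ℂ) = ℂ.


Little Picard bounds the complement of f(ℂ) to at most one point.
e^{−6z} is never zero on ℂ, so -5·e^{−6z} takes every value in ℂ ∖ {0}. Adding 3 shifts the range to ℂ ∖ {3}. Thus f omits exactly the value 3.

Omitted value: 3.


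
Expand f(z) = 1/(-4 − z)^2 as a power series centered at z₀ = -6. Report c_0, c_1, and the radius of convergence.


Let w = z − z₀, so z = z₀ + w.
Then -4 − z = -4 − (z₀ + w) = (-4 − z₀) − w = 2 − w.
f(z) = 1/(2 − w)^2 = (1/(2)^2) · (1 − w/(2))^{−2}.
By the binomial series (1−u)^{−2} = Σ_{n≥0} C(n+1, 1) u^n for |u|<1, with u = w/(2):
  c_n = C(n+1, 1) / (2)^(n+2).
  c_0 = 1/(2)^2 = 1/4.
  c_1 = 2/(2)^3 = 1/4.
The series is valid for |w/d| < 1, i.e. |z − z₀| < |d|.
Radius of convergence: R = |-4 − z₀| = |2| = 2 (distance from z₀ to the singularity z = -4).

c_0 = 1/4, c_1 = 1/4; R = 2.


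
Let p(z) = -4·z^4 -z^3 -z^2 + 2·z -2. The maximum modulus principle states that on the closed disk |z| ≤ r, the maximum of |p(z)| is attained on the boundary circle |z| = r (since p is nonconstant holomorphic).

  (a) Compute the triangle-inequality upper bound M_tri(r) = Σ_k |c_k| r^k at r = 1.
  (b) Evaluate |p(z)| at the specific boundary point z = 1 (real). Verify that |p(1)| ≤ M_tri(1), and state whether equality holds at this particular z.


Coefficients: c_0 = -2, c_1 = 2, c_2 = -1, c_3 = -1, c_4 = -4. Radius r = 1.
Part (a). Triangle bound: M_tri(r) = Σ_k |c_k| r^k
  = |-2|·1^0 + |2|·1^1 + |-1|·1^2 + |-1|·1^3 + |-4|·1^4
  = 2 + 2 + 1 + 1 + 4 = 10.
This bounds M(r) := max_{|z|=r} |p(z)| from above; equality holds iff all terms c_k z^k can be made to align in phase at a single z on |z|=r.
Part (b). At z = 1 (real, on the circle |z| = r):
  p(1) = (-2)·1^0 + (2)·1^1 + (-1)·1^2 + (-1)·1^3 + (-4)·1^4 = -6.
  |p(1)| = 6.
Check: |p(1)| = 6 ≤ 10 = M_tri(1). ✓ Equality does not hold at z = 1 (the coefficients have mixed signs, so the terms do not all align in phase there).

M_tri(1) = 10; |p(1)| = 6; equality at z=1: no.


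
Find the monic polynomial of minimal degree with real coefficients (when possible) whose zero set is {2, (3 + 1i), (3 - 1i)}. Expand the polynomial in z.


The polynomial is p(z) = ∏_{α ∈ S} (z − α), where S = {2, (3 + 1i), (3 - 1i)}.
Expanding the product yields: p(z) = z^3 -8·z^2 + 22·z -20.
Note conjugate pairs combine to real quadratics: (z − (3+1i))(z − (3−1i)) = z² − 6z + 10.
The resulting polynomial has degree 3 and real coefficients as required.

p(z) = z^3 -8·z^2 + 22·z -20.


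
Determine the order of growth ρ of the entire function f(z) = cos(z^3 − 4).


Write cos(w) = (e^{iw} ± e^{−iw})/(2 or 2i), so |cos(w)| ≤ e^{|w|}. With w = z^3 − 4, |w| ≤ 1r^3 + 4 on |z|=r, giving M(r) ≤ e^{1r^3 + 4} and ρ ≤ 3. For the lower bound, choose z on |z|=r with 1z^3 purely imaginary of modulus 1r^3; then |cos(z^3 − 4)| grows like e^{1r^3}/2, so ρ ≥ 3. Hence ρ = 3.
Therefore ρ = 3.

Order ρ = 3.


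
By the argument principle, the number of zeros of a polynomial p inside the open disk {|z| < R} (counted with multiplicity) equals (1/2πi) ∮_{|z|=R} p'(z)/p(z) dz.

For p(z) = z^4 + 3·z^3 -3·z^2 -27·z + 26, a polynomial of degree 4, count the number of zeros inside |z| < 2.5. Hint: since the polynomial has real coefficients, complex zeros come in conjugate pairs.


The zeros of p are: (-3 + 2i), (-3 - 2i), 1, 2.
Their magnitudes are: 3.606, 3.606, 1, 2.
Zeros with |z| < R = 2.5: 1, 2.
Count = 2.
By the argument principle, (1/2πi) ∮_{|z|=R} p'(z)/p(z) dz equals exactly this count.

Number of zeros inside |z| < 2.5: 2.


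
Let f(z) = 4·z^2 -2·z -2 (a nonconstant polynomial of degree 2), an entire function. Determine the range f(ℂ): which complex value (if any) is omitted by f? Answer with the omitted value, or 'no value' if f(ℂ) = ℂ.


Little Picard bounds the complement of f(ℂ) to at most one point.
For every w ∈ ℂ, the equation p(z) − w = 0 is a nonconstant polynomial in z and hence has at least one root by the fundamental theorem of algebra. So p is surjective onto ℂ, omitting no value.

Omitted value: no value.


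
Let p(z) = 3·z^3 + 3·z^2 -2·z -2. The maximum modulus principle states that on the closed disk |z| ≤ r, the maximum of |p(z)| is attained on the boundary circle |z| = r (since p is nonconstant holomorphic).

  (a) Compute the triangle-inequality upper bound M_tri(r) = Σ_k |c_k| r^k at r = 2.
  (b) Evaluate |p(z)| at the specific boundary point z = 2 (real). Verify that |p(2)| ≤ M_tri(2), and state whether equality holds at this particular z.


Coefficients: c_0 = -2, c_1 = -2, c_2 = 3, c_3 = 3. Radius r = 2.
Part (a). Triangle bound: M_tri(r) = Σ_k |c_k| r^k
  = |-2|·2^0 + |-2|·2^1 + |3|·2^2 + |3|·2^3
  = 2 + 4 + 12 + 24 = 42.
This bounds M(r) := max_{|z|=r} |p(z)| from above; equality holds iff all terms c_k z^k can be made to align in phase at a single z on |z|=r.
Part (b). At z = 2 (real, on the circle |z| = r):
  p(2) = (-2)·2^0 + (-2)·2^1 + (3)·2^2 + (3)·2^3 = 30.
  |p(2)| = 30.
Check: |p(2)| = 30 ≤ 42 = M_tri(2). ✓ Equality does not hold at z = 2 (the coefficients have mixed signs, so the terms do not all align in phase there).

M_tri(2) = 42; |p(2)| = 30; equality at z=2: no.


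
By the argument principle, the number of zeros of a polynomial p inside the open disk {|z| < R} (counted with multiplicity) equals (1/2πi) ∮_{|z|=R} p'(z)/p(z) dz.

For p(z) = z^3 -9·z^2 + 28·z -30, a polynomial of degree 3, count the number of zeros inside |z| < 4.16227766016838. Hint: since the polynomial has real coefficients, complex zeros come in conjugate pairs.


The zeros of p are: (3 + 1i), (3 - 1i), 3.
Their magnitudes are: 3.162, 3.162, 3.
Zeros with |z| < R = 4.16227766016838: (3 + 1i), (3 - 1i), 3.
Count = 3.
By the argument principle, (1/2πi) ∮_{|z|=R} p'(z)/p(z) dz equals exactly this count.

Number of zeros inside |z| < 4.16227766016838: 3.


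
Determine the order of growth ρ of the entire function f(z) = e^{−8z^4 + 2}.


|e^{−8z^4 + 2}| = e^{Re(-8·z^4) + 2} ≤ e^{8|z|^4 + 2} = e^{8r^4 + 2} on |z| = r, so ρ ≤ 4. Choosing z on |z|=r so that -8·z^4 is real positive (always possible by picking arg z appropriately) gives |f(z)| = e^{8r^4 + 2}, matching the bound. The additive constant 2 does not affect log log M(r) ~ 4·log r. Hence ρ = 4.
Therefore ρ = 4.

Order ρ = 4.


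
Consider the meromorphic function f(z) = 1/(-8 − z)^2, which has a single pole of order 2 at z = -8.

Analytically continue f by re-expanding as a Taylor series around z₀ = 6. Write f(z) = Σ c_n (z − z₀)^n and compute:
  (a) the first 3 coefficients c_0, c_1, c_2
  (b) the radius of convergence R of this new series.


Let w = z − z₀, so z = z₀ + w.
Then -8 − z = -8 − (z₀ + w) = (-8 − z₀) − w = -14 − w.
f(z) = 1/(-14 − w)^2 = (1/(-14)^2) · (1 − w/(-14))^{−2}.
By the binomial series (1−u)^{−2} = Σ_{n≥0} C(n+1, 1) u^n for |u|<1, with u = w/(-14):
  c_n = C(n+1, 1) / (-14)^(n+2).
  c_0 = 1/(-14)^2 = 1/196.
  c_1 = 2/(-14)^3 = -1/1372.
  c_2 = 3/(-14)^4 = 3/38416.
The series is valid for |w/d| < 1, i.e. |z − z₀| < |d|.
Radius of convergence: R = |-8 − z₀| = |-14| = 14 (distance from z₀ to the singularity z = -8).

c_0 = 1/196, c_1 = -1/1372, c_2 = 3/38416; R = 14.


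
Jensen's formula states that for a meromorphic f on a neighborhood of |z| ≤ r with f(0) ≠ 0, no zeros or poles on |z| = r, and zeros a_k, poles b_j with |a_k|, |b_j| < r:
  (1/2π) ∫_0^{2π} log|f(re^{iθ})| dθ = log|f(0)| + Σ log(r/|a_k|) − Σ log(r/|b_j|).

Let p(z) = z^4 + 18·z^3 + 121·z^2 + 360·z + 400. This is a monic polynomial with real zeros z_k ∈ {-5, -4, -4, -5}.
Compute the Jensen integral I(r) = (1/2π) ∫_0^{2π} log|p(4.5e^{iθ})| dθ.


Zeros: -5, -5, -4, -4; r = 4.5.
Inside |z| < r: -4, -4. Outside (|z| ≥ r): -5, -5.
p(0) = 400, so log|p(0)| = log(400) = 5.9915.
Apply Jensen: I(r) = log|p(0)| + Σ_k log(r/|z_k|), summed over zeros inside |z| < r.
  log(r/|z_k|) for z_k = -4: log(4.5/4) = 0.1178
  log(r/|z_k|) for z_k = -4: log(4.5/4) = 0.1178
  Outside zeros (-5, -5) contribute nothing to the Jensen sum.
Sum over inside zeros: 0.2356.
I(r) = log|p(0)| + (inside sum) = 5.9915 + 0.2356 = 6.2270.
Note: since some zeros are outside |z| ≤ r, the simplified n·log(r) form does NOT apply — only the inside zeros contribute.

I(r) ≈ 6.2270.


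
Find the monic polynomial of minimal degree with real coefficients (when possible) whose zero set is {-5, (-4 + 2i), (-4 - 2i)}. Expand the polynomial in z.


The polynomial is p(z) = ∏_{α ∈ S} (z − α), where S = {-5, (-4 + 2i), (-4 - 2i)}.
Expanding the product yields: p(z) = z^3 + 13·z^2 + 60·z + 100.
Note conjugate pairs combine to real quadratics: (z − (-4+2i))(z − (-4−2i)) = z² + 8z + 20.
The resulting polynomial has degree 3 and real coefficients as required.

p(z) = z^3 + 13·z^2 + 60·z + 100.


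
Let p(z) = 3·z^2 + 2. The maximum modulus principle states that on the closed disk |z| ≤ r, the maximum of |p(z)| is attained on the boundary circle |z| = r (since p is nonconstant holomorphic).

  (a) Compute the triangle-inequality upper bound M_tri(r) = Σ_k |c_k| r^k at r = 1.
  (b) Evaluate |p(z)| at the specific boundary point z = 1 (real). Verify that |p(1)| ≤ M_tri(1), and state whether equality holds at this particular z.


Coefficients: c_0 = 2, c_1 = 0, c_2 = 3. Radius r = 1.
Part (a). Triangle bound: M_tri(r) = Σ_k |c_k| r^k
  = |2|·1^0 + |0|·1^1 + |3|·1^2
  = 2 + 0 + 3 = 5.
This bounds M(r) := max_{|z|=r} |p(z)| from above; equality holds iff all terms c_k z^k can be made to align in phase at a single z on |z|=r.
Part (b). At z = 1 (real, on the circle |z| = r):
  p(1) = (2)·1^0 + (0)·1^1 + (3)·1^2 = 5.
  |p(1)| = 5.
Since all nonzero coefficients share the same sign, |p(1)| = 5 = M_tri(1); the triangle bound is attained at z = 1, so in fact M(r) = 5.

M_tri(1) = 5; |p(1)| = 5; equality at z=1: yes.


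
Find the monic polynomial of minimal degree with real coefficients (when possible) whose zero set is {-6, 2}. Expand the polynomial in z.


The polynomial is p(z) = ∏_{α ∈ S} (z − α), where S = {-6, 2}.
Expanding the product yields: p(z) = z^2 + 4·z -12.
The resulting polynomial has degree 2 and real coefficients as required.

p(z) = z^2 + 4·z -12.


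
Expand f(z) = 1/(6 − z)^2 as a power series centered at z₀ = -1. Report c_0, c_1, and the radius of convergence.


Let w = z − z₀, so z = z₀ + w.
Then 6 − z = 6 − (z₀ + w) = (6 − z₀) − w = 7 − w.
f(z) = 1/(7 − w)^2 = (1/(7)^2) · (1 − w/(7))^{−2}.
By the binomial series (1−u)^{−2} = Σ_{n≥0} C(n+1, 1) u^n for |u|<1, with u = w/(7):
  c_n = C(n+1, 1) / (7)^(n+2).
  c_0 = 1/(7)^2 = 1/49.
  c_1 = 2/(7)^3 = 2/343.
The series is valid for |w/d| < 1, i.e. |z − z₀| < |d|.
Radius of convergence: R = |6 − z₀| = |7| = 7 (distance from z₀ to the singularity z = 6).

c_0 = 1/49, c_1 = 2/343; R = 7.


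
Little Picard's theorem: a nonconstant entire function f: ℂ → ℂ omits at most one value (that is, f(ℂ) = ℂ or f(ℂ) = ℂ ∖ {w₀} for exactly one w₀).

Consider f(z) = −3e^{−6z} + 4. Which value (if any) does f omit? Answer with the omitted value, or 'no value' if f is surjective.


Little Picard bounds the complement of f(ℂ) to at most one point.
e^{−6z} is never zero on ℂ, so -3·e^{−6z} takes every value in ℂ ∖ {0}. Adding 4 shifts the range to ℂ ∖ {4}. Thus f omits exactly the value 4.

Omitted value: 4.


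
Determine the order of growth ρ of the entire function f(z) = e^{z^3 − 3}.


|e^{z^3 − 3}| = e^{Re(1·z^3) + -3} ≤ e^{1|z|^3 + -3} = e^{1r^3 + -3} on |z| = r, so ρ ≤ 3. Choosing z on |z|=r so that 1·z^3 is real positive (always possible by picking arg z appropriately) gives |f(z)| = e^{1r^3 + -3}, matching the bound. The additive constant -3 does not affect log log M(r) ~ 3·log r. Hence ρ = 3.
Therefore ρ = 3.

Order ρ = 3.


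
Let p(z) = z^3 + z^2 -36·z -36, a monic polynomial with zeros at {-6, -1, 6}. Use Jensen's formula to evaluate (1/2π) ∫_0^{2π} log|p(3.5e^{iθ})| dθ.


Zeros: -6, -1, 6; r = 3.5.
Inside |z| < r: -1. Outside (|z| ≥ r): -6, 6.
p(0) = -36, so log|p(0)| = log(36) = 3.5835.
Apply Jensen: I(r) = log|p(0)| + Σ_k log(r/|z_k|), summed over zeros inside |z| < r.
  log(r/|z_k|) for z_k = -1: log(3.5/1) = 1.2528
  Outside zeros (-6, 6) contribute nothing to the Jensen sum.
Sum over inside zeros: 1.2528.
I(r) = log|p(0)| + (inside sum) = 3.5835 + 1.2528 = 4.8363.
Note: since some zeros are outside |z| ≤ r, the simplified n·log(r) form does NOT apply — only the inside zeros contribute.

I(r) ≈ 4.8363.


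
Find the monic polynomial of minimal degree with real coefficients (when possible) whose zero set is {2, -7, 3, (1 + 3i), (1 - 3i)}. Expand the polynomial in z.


The polynomial is p(z) = ∏_{α ∈ S} (z − α), where S = {2, -7, 3, (1 + 3i), (1 - 3i)}.
Expanding the product yields: p(z) = z^5 -23·z^3 + 120·z^2 -374·z + 420.
Note conjugate pairs combine to real quadratics: (z − (1+3i))(z − (1−3i)) = z² − 2z + 10.
The resulting polynomial has degree 5 and real coefficients as required.

p(z) = z^5 -23·z^3 + 120·z^2 -374·z + 420.


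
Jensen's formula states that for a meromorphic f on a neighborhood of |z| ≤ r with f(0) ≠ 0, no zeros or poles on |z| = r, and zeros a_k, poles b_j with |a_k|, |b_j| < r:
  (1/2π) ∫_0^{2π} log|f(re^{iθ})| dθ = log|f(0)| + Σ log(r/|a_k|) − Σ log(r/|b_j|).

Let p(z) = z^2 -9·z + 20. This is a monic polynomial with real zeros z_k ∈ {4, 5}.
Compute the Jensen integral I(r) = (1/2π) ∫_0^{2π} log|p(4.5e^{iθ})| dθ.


Zeros: 4, 5; r = 4.5.
Inside |z| < r: 4. Outside (|z| ≥ r): 5.
p(0) = 20, so log|p(0)| = log(20) = 2.9957.
Apply Jensen: I(r) = log|p(0)| + Σ_k log(r/|z_k|), summed over zeros inside |z| < r.
  log(r/|z_k|) for z_k = 4: log(4.5/4) = 0.1178
  Outside zeros (5) contribute nothing to the Jensen sum.
Sum over inside zeros: 0.1178.
I(r) = log|p(0)| + (inside sum) = 2.9957 + 0.1178 = 3.1135.
Note: since some zeros are outside |z| ≤ r, the simplified n·log(r) form does NOT apply — only the inside zeros contribute.

I(r) ≈ 3.1135.


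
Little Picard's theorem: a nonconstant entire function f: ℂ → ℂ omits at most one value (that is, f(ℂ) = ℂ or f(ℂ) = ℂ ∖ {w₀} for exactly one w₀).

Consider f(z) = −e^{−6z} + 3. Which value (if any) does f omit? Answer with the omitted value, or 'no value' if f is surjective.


Little Picard bounds the complement of f(ℂ) to at most one point.
e^{−6z} is never zero on ℂ, so -1·e^{−6z} takes every value in ℂ ∖ {0}. Adding 3 shifts the range to ℂ ∖ {3}. Thus f omits exactly the value 3.

Omitted value: 3.


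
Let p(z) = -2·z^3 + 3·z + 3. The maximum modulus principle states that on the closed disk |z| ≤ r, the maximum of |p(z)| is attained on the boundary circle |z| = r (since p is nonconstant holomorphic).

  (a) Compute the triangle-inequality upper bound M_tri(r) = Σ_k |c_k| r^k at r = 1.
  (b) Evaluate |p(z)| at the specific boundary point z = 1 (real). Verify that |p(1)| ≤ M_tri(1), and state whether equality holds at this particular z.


Coefficients: c_0 = 3, c_1 = 3, c_2 = 0, c_3 = -2. Radius r = 1.
Part (a). Triangle bound: M_tri(r) = Σ_k |c_k| r^k
  = |3|·1^0 + |3|·1^1 + |0|·1^2 + |-2|·1^3
  = 3 + 3 + 0 + 2 = 8.
This bounds M(r) := max_{|z|=r} |p(z)| from above; equality holds iff all terms c_k z^k can be made to align in phase at a single z on |z|=r.
Part (b). At z = 1 (real, on the circle |z| = r):
  p(1) = (3)·1^0 + (3)·1^1 + (0)·1^2 + (-2)·1^3 = 4.
  |p(1)| = 4.
Check: |p(1)| = 4 ≤ 8 = M_tri(1). ✓ Equality does not hold at z = 1 (the coefficients have mixed signs, so the terms do not all align in phase there).

M_tri(1) = 8; |p(1)| = 4; equality at z=1: no.


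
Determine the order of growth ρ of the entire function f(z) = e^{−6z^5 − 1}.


|e^{−6z^5 − 1}| = e^{Re(-6·z^5) + -1} ≤ e^{6|z|^5 + -1} = e^{6r^5 + -1} on |z| = r, so ρ ≤ 5. Choosing z on |z|=r so that -6·z^5 is real positive (always possible by picking arg z appropriately) gives |f(z)| = e^{6r^5 + -1}, matching the bound. The additive constant -1 does not affect log log M(r) ~ 5·log r. Hence ρ = 5.
Therefore ρ = 5.

Order ρ = 5.


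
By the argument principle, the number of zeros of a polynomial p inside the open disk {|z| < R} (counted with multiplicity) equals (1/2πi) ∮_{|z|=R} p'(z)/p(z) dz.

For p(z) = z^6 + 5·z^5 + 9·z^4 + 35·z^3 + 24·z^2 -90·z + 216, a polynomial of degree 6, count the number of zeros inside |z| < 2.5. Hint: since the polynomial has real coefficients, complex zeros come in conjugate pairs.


The zeros of p are: (1 + 1i), (1 - 1i), (0 + 3i), (0 - 3i), -4, -3.
Their magnitudes are: 1.414, 1.414, 3, 3, 4, 3.
Zeros with |z| < R = 2.5: (1 + 1i), (1 - 1i).
Count = 2.
By the argument principle, (1/2πi) ∮_{|z|=R} p'(z)/p(z) dz equals exactly this count.

Number of zeros inside |z| < 2.5: 2.


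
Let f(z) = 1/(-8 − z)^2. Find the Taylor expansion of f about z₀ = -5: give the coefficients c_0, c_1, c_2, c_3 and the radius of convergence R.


Let w = z − z₀, so z = z₀ + w.
Then -8 − z = -8 − (z₀ + w) = (-8 − z₀) − w = -3 − w.
f(z) = 1/(-3 − w)^2 = (1/(-3)^2) · (1 − w/(-3))^{−2}.
By the binomial series (1−u)^{−2} = Σ_{n≥0} C(n+1, 1) u^n for |u|<1, with u = w/(-3):
  c_n = C(n+1, 1) / (-3)^(n+2).
  c_0 = 1/(-3)^2 = 1/9.
  c_1 = 2/(-3)^3 = -2/27.
  c_2 = 3/(-3)^4 = 1/27.
  c_3 = 4/(-3)^5 = -4/243.
The series is valid for |w/d| < 1, i.e. |z − z₀| < |d|.
Radius of convergence: R = |-8 − z₀| = |-3| = 3 (distance from z₀ to the singularity z = -8).

c_0 = 1/9, c_1 = -2/27, c_2 = 1/27, c_3 = -4/243; R = 3.


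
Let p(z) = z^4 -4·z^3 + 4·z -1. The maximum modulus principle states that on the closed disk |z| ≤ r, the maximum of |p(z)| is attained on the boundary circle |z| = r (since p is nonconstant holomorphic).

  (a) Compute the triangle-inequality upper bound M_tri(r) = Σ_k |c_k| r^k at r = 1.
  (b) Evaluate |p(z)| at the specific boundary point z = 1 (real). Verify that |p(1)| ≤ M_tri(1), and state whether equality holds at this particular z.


Coefficients: c_0 = -1, c_1 = 4, c_2 = 0, c_3 = -4, c_4 = 1. Radius r = 1.
Part (a). Triangle bound: M_tri(r) = Σ_k |c_k| r^k
  = |-1|·1^0 + |4|·1^1 + |0|·1^2 + |-4|·1^3 + |1|·1^4
  = 1 + 4 + 0 + 4 + 1 = 10.
This bounds M(r) := max_{|z|=r} |p(z)| from above; equality holds iff all terms c_k z^k can be made to align in phase at a single z on |z|=r.
Part (b). At z = 1 (real, on the circle |z| = r):
  p(1) = (-1)·1^0 + (4)·1^1 + (0)·1^2 + (-4)·1^3 + (1)·1^4 = 0.
  |p(1)| = 0.
Check: |p(1)| = 0 ≤ 10 = M_tri(1). ✓ Equality does not hold at z = 1 (the coefficients have mixed signs, so the terms do not all align in phase there).

M_tri(1) = 10; |p(1)| = 0; equality at z=1: no.


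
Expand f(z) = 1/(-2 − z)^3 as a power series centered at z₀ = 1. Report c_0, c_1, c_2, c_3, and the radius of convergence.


Let w = z − z₀, so z = z₀ + w.
Then -2 − z = -2 − (z₀ + w) = (-2 − z₀) − w = -3 − w.
f(z) = 1/(-3 − w)^3 = (1/(-3)^3) · (1 − w/(-3))^{−3}.
By the binomial series (1−u)^{−3} = Σ_{n≥0} C(n+2, 2) u^n for |u|<1, with u = w/(-3):
  c_n = C(n+2, 2) / (-3)^(n+3).
  c_0 = 1/(-3)^3 = -1/27.
  c_1 = 3/(-3)^4 = 1/27.
  c_2 = 6/(-3)^5 = -2/81.
  c_3 = 10/(-3)^6 = 10/729.
The series is valid for |w/d| < 1, i.e. |z − z₀| < |d|.
Radius of convergence: R = |-2 − z₀| = |-3| = 3 (distance from z₀ to the singularity z = -2).

c_0 = -1/27, c_1 = 1/27, c_2 = -2/81, c_3 = 10/729; R = 3.


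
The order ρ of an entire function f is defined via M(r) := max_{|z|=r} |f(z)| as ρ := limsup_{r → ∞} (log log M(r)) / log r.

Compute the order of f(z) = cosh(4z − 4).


cosh(w) is a linear combination of e^{iw} and e^{−iw} (or e^w, e^{−w} in the hyperbolic case), so |cosh(w)| ≤ e^{|w|}. With w = 4z − 4, |w| ≤ 4|z| + 4 = 4r + 4 on |z| = r, giving M(r) ≤ e^{4r + 4}, so ρ ≤ 1. On a suitable ray (z = it for sin/cos; z = t for sinh/cosh, t real → ∞), |cosh(4z − 4)| grows like e^{4|t|}/2, so ρ ≥ 1. Hence ρ = 1.
Therefore ρ = 1.

Order ρ = 1.


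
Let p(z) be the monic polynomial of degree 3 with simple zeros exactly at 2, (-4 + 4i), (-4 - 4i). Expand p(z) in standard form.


The polynomial is p(z) = ∏_{α ∈ S} (z − α), where S = {2, (-4 + 4i), (-4 - 4i)}.
Expanding the product yields: p(z) = z^3 + 6·z^2 + 16·z -64.
Note conjugate pairs combine to real quadratics: (z − (-4+4i))(z − (-4−4i)) = z² + 8z + 32.
The resulting polynomial has degree 3 and real coefficients as required.

p(z) = z^3 + 6·z^2 + 16·z -64.


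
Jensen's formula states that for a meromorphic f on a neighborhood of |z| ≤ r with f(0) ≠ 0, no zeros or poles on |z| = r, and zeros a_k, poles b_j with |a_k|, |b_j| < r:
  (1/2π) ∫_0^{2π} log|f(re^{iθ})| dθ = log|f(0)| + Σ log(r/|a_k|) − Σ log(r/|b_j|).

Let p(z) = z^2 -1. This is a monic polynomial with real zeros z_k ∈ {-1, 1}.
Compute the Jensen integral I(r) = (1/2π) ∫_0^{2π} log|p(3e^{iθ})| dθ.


Zeros: -1, 1; r = 3.
Inside |z| < r: -1, 1. Outside (|z| ≥ r): ∅.
p(0) = -1, so log|p(0)| = log(1) = 0.0000.
Apply Jensen: I(r) = log|p(0)| + Σ_k log(r/|z_k|), summed over zeros inside |z| < r.
  log(r/|z_k|) for z_k = -1: log(3/1) = 1.0986
  log(r/|z_k|) for z_k = 1: log(3/1) = 1.0986
Sum over inside zeros: 2.1972.
I(r) = log|p(0)| + (inside sum) = 0.0000 + 2.1972 = 2.1972.
Closed form (all zeros inside, monic): I(r) = n·log(r) = 2·log(3) = 2.1972. ✓

I(r) ≈ 2.1972.


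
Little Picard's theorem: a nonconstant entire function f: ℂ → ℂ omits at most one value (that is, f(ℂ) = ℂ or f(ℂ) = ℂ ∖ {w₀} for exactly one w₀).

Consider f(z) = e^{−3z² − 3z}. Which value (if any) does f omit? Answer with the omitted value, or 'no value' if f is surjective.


Little Picard bounds the complement of f(ℂ) to at most one point.
The exponent g(z) = −3z² − 3z is a nonconstant polynomial, hence surjective onto ℂ. So e^{g(z)} takes every value in {e^w : w ∈ ℂ} = ℂ ∖ {0}. Adding 0 shifts the range to ℂ ∖ {0}. f omits exactly 0.

Omitted value: 0.


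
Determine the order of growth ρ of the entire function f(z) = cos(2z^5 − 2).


Write cos(w) = (e^{iw} ± e^{−iw})/(2 or 2i), so |cos(w)| ≤ e^{|w|}. With w = 2z^5 − 2, |w| ≤ 2r^5 + 2 on |z|=r, giving M(r) ≤ e^{2r^5 + 2} and ρ ≤ 5. For the lower bound, choose z on |z|=r with 2z^5 purely imaginary of modulus 2r^5; then |cos(2z^5 − 2)| grows like e^{2r^5}/2, so ρ ≥ 5. Hence ρ = 5.
Therefore ρ = 5.

Order ρ = 5.
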